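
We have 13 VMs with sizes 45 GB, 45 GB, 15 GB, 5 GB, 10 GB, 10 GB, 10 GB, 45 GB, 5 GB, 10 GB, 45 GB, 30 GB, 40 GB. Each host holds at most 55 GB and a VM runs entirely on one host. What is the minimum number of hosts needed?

Total = 45 + 45 + 45 + 45 + 40 + 30 + 15 + 10 + 10 + 10 + 10 + 5 + 5 = 315 GB.
Lower bound: ⌈315/55⌉ = 6 hosts.
A packing using 6 hosts:
  host 1: 45 + 10 = 55
  host 2: 45 + 10 = 55
  host 3: 45 + 10 = 55
  host 4: 45 + 10 = 55
  host 5: 40 + 15 = 55
  host 6: 30 + 5 + 5 = 40
This matches the lower bound, so 6 is optimal.

6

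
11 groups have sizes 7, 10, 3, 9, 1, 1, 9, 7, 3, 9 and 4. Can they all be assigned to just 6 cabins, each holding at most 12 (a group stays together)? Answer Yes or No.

A valid assignment using 6 cabins:
  cabin 1: 10 + 1 + 1 = 12
  cabin 2: 9 + 3 = 12
  cabin 3: 9 + 3 = 12
  cabin 4: 9 = 9
  cabin 5: 7 + 4 = 11
  cabin 6: 7 = 7
Every load is within 12, so 6 cabins suffice.

Yes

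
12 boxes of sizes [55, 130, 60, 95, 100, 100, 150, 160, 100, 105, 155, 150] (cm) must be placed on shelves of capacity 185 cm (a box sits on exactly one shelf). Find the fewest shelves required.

Total = 160 + 155 + 150 + 150 + 130 + 105 + 100 + 100 + 100 + 95 + 60 + 55 = 1360 cm.
Lower bound: ⌈1360/185⌉ = 8 shelves.
Also, 10 boxes each exceed 185/2 cm, and no two of those can share a shelf, so at least 10 shelves are needed.
A packing using 10 shelves:
  shelf 1: 160 = 160
  shelf 2: 155 = 155
  shelf 3: 150 = 150
  shelf 4: 150 = 150
  shelf 5: 130 + 55 = 185
  shelf 6: 105 + 60 = 165
  shelf 7: 100 = 100
  shelf 8: 100 = 100
  shelf 9: 100 = 100
  shelf 10: 95 = 95
This matches the lower bound, so 10 is optimal.

10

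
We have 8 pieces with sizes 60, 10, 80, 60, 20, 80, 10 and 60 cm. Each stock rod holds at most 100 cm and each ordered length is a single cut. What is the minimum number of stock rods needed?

5

Total = 80 + 80 + 60 + 60 + 60 + 20 + 10 + 10 = 380 cm.
Lower bound: ⌈380/100⌉ = 4 stock rods.
Also, 5 pieces each exceed 50 cm, and no two of those can share a stock rod, so at least 5 stock rods are needed.
A packing using 5 stock rods:
  stock rod 1: 80 + 20 = 100
  stock rod 2: 80 + 10 + 10 = 100
  stock rod 3: 60 = 60
  stock rod 4: 60 = 60
  stock rod 5: 60 = 60
This matches the lower bound, so 5 is optimal.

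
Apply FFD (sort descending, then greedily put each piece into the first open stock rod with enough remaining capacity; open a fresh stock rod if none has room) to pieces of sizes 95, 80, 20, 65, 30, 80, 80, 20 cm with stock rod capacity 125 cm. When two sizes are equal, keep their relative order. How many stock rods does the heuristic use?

5

Sorted descending: 95, 80, 80, 80, 65, 30, 20, 20.
  95 → stock rod 1 (new)  [load 95/125]
  80 → stock rod 2 (new)  [load 80/125]
  80 → stock rod 3 (new)  [load 80/125]
  80 → stock rod 4 (new)  [load 80/125]
  65 → stock rod 5 (new)  [load 65/125]
  30 → stock rod 1  [load 125/125]
  20 → stock rod 2  [load 100/125]
  20 → stock rod 2  [load 120/125]
5 stock rods opened.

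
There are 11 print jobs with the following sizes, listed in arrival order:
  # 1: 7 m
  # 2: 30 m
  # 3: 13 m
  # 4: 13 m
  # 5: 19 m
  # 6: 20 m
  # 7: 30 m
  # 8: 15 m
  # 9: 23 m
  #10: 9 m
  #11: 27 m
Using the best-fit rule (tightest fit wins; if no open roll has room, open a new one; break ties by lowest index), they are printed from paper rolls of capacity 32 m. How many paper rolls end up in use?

8

  7 → roll 1 (new)  [load 7/32]
  30 → roll 2 (new)  [load 30/32]
  13 → roll 1  [load 20/32]
  13 → roll 3 (new)  [load 13/32]
  19 → roll 3  [load 32/32]
  20 → roll 4 (new)  [load 20/32]
  30 → roll 5 (new)  [load 30/32]
  15 → roll 6 (new)  [load 15/32]
  23 → roll 7 (new)  [load 23/32]
  9 → roll 7  [load 32/32]
  27 → roll 8 (new)  [load 27/32]
8 paper rolls opened.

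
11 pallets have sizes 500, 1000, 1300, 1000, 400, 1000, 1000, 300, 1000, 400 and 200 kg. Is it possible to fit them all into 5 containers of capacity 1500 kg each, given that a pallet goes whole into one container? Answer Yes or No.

No

Total = 8100 kg; ⌈8100/1500⌉ = 6.
At least 6 containers are required, but only 5 are allowed.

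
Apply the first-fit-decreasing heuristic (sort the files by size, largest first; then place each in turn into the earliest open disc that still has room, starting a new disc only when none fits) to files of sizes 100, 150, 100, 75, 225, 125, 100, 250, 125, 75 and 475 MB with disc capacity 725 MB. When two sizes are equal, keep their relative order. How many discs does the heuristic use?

3

Sorted descending: 475, 250, 225, 150, 125, 125, 100, 100, 100, 75, 75.
  475 → disc 1 (new)  [load 475/725]
  250 → disc 1  [load 725/725]
  225 → disc 2 (new)  [load 225/725]
  150 → disc 2  [load 375/725]
  125 → disc 2  [load 500/725]
  125 → disc 2  [load 625/725]
  100 → disc 2  [load 725/725]
  100 → disc 3 (new)  [load 100/725]
  100 → disc 3  [load 200/725]
  75 → disc 3  [load 275/725]
  75 → disc 3  [load 350/725]
3 discs opened.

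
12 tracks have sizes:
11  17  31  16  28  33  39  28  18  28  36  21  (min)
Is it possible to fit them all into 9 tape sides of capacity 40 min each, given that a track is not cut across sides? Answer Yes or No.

Yes

A valid assignment using 9 tape sides:
  side 1: 39 = 39
  side 2: 36 = 36
  side 3: 33 = 33
  side 4: 31 = 31
  side 5: 28 + 11 = 39
  side 6: 28 = 28
  side 7: 28 = 28
  side 8: 21 + 18 = 39
  side 9: 17 + 16 = 33
Every load is within 40 min, so 9 tape sides suffice.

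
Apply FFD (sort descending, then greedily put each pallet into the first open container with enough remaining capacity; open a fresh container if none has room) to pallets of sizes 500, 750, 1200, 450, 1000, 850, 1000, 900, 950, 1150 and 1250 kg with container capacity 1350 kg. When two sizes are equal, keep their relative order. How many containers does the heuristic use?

9

Sorted descending: 1250, 1200, 1150, 1000, 1000, 950, 900, 850, 750, 500, 450.
  1250 → container 1 (new)  [load 1250/1350]
  1200 → container 2 (new)  [load 1200/1350]
  1150 → container 3 (new)  [load 1150/1350]
  1000 → container 4 (new)  [load 1000/1350]
  1000 → container 5 (new)  [load 1000/1350]
  950 → container 6 (new)  [load 950/1350]
  900 → container 7 (new)  [load 900/1350]
  850 → container 8 (new)  [load 850/1350]
  750 → container 9 (new)  [load 750/1350]
  500 → container 8  [load 1350/1350]
  450 → container 7  [load 1350/1350]
9 containers opened.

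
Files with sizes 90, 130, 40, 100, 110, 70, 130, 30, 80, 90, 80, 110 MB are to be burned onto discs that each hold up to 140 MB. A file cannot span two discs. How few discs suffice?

Total = 130 + 130 + 110 + 110 + 100 + 90 + 90 + 80 + 80 + 70 + 40 + 30 = 1060 MB.
Lower bound: ⌈1060/140⌉ = 8 discs.
Also, 9 files each exceed 70 MB, and no two of those can share a disc, so at least 9 discs are needed.
A packing using 10 discs:
  disc 1: 130 = 130
  disc 2: 130 = 130
  disc 3: 110 + 30 = 140
  disc 4: 110 = 110
  disc 5: 100 + 40 = 140
  disc 6: 90 = 90
  disc 7: 90 = 90
  disc 8: 80 = 80
  disc 9: 80 = 80
  disc 10: 70 = 70
No arrangement into 9 discs stays within capacity, so 10 is optimal.

10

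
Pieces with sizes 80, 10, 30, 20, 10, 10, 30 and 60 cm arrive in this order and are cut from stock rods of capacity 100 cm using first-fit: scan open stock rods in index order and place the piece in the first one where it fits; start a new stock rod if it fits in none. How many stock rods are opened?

  80 → stock rod 1 (new)  [load 80/100]
  10 → stock rod 1  [load 90/100]
  30 → stock rod 2 (new)  [load 30/100]
  20 → stock rod 2  [load 50/100]
  10 → stock rod 1  [load 100/100]
  10 → stock rod 2  [load 60/100]
  30 → stock rod 2  [load 90/100]
  60 → stock rod 3 (new)  [load 60/100]
3 stock rods opened.

3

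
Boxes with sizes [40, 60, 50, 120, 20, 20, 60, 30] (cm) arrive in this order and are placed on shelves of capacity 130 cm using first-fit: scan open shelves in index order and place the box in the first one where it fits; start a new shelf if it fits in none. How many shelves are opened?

  40 → shelf 1 (new)  [load 40/130]
  60 → shelf 1  [load 100/130]
  50 → shelf 2 (new)  [load 50/130]
  120 → shelf 3 (new)  [load 120/130]
  20 → shelf 1  [load 120/130]
  20 → shelf 2  [load 70/130]
  60 → shelf 2  [load 130/130]
  30 → shelf 4 (new)  [load 30/130]
4 shelves opened.

4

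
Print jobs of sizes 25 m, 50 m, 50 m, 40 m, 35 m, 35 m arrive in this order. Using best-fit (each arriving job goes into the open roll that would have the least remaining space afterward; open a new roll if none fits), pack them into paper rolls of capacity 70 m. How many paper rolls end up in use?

4

  25 → roll 1 (new)  [load 25/70]
  50 → roll 2 (new)  [load 50/70]
  50 → roll 3 (new)  [load 50/70]
  40 → roll 1  [load 65/70]
  35 → roll 4 (new)  [load 35/70]
  35 → roll 4  [load 70/70]
4 paper rolls opened.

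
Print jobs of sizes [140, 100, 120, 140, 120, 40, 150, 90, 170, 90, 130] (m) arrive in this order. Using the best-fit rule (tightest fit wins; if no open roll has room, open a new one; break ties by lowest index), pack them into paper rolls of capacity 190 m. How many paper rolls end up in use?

9

  140 → roll 1 (new)  [load 140/190]
  100 → roll 2 (new)  [load 100/190]
  120 → roll 3 (new)  [load 120/190]
  140 → roll 4 (new)  [load 140/190]
  120 → roll 5 (new)  [load 120/190]
  40 → roll 1  [load 180/190]
  150 → roll 6 (new)  [load 150/190]
  90 → roll 2  [load 190/190]
  170 → roll 7 (new)  [load 170/190]
  90 → roll 8 (new)  [load 90/190]
  130 → roll 9 (new)  [load 130/190]
9 paper rolls opened.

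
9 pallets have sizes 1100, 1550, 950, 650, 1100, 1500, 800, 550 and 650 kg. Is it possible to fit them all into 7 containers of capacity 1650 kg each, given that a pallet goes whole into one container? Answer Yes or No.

Yes

A valid assignment using 6 containers:
  container 1: 1550 = 1550
  container 2: 1500 = 1500
  container 3: 1100 + 550 = 1650
  container 4: 1100 = 1100
  container 5: 950 + 650 = 1600
  container 6: 800 + 650 = 1450
That uses only 6 ≤ 7, so 7 containers are enough.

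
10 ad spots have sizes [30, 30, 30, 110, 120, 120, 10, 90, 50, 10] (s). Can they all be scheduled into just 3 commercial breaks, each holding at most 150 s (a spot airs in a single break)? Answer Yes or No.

No

Total = 600 s; ⌈600/150⌉ = 4.
At least 4 commercial breaks are required, but only 3 are allowed.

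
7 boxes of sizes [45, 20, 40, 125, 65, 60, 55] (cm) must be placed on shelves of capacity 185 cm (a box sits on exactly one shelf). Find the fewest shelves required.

Total = 125 + 65 + 60 + 55 + 45 + 40 + 20 = 410 cm.
Lower bound: ⌈410/185⌉ = 3 shelves.
A packing using 3 shelves:
  shelf 1: 125 + 60 = 185
  shelf 2: 65 + 55 + 45 + 20 = 185
  shelf 3: 40 = 40
This matches the lower bound, so 3 is optimal.

3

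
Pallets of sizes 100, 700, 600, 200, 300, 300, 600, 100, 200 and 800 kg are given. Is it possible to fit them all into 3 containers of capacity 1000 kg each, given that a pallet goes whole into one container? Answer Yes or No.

No

Total = 3900 kg; ⌈3900/1000⌉ = 4.
At least 4 containers are required, but only 3 are allowed.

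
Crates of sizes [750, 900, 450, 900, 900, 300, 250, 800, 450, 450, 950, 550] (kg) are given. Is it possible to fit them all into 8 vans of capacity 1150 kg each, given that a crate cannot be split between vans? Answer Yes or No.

Yes

A valid assignment using 8 vans:
  van 1: 950 = 950
  van 2: 900 + 250 = 1150
  van 3: 900 = 900
  van 4: 900 = 900
  van 5: 800 + 300 = 1100
  van 6: 750 = 750
  van 7: 550 + 450 = 1000
  van 8: 450 + 450 = 900
Every load is within 1150 kg, so 8 vans suffice.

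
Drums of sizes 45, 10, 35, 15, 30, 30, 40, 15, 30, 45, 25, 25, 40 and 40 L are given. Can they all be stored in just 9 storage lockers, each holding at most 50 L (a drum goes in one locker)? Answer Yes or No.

No

Total = 425 L; ⌈425/50⌉ = 9.
The bound of 9 does not rule out 9, but exhaustive search shows no assignment into 9 storage lockers of capacity 50 L exists — the minimum is 10.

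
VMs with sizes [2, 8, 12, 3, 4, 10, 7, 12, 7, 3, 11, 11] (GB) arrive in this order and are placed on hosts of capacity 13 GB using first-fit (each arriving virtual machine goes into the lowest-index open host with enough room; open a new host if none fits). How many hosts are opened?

  2 → host 1 (new)  [load 2/13]
  8 → host 1  [load 10/13]
  12 → host 2 (new)  [load 12/13]
  3 → host 1  [load 13/13]
  4 → host 3 (new)  [load 4/13]
  10 → host 4 (new)  [load 10/13]
  7 → host 3  [load 11/13]
  12 → host 5 (new)  [load 12/13]
  7 → host 6 (new)  [load 7/13]
  3 → host 4  [load 13/13]
  11 → host 7 (new)  [load 11/13]
  11 → host 8 (new)  [load 11/13]
8 hosts opened.

8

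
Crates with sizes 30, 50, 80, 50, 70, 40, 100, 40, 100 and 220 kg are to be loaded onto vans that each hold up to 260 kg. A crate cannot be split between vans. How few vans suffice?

3

Total = 220 + 100 + 100 + 80 + 70 + 50 + 50 + 40 + 40 + 30 = 780 kg.
Lower bound: ⌈780/260⌉ = 3 vans.
A packing using 3 vans:
  van 1: 220 + 40 = 260
  van 2: 100 + 80 + 50 + 30 = 260
  van 3: 100 + 70 + 50 + 40 = 260
This matches the lower bound, so 3 is optimal.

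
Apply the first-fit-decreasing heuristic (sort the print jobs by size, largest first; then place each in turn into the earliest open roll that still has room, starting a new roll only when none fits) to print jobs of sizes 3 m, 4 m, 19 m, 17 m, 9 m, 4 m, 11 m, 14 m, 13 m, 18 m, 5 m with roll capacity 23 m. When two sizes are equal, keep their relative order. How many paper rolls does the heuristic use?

6

Sorted descending: 19, 18, 17, 14, 13, 11, 9, 5, 4, 4, 3.
  19 → roll 1 (new)  [load 19/23]
  18 → roll 2 (new)  [load 18/23]
  17 → roll 3 (new)  [load 17/23]
  14 → roll 4 (new)  [load 14/23]
  13 → roll 5 (new)  [load 13/23]
  11 → roll 6 (new)  [load 11/23]
  9 → roll 4  [load 23/23]
  5 → roll 2  [load 23/23]
  4 → roll 1  [load 23/23]
  4 → roll 3  [load 21/23]
  3 → roll 5  [load 16/23]
6 paper rolls opened.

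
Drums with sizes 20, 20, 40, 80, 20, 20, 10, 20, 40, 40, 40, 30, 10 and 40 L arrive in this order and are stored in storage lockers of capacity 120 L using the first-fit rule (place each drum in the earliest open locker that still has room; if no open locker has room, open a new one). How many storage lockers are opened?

  20 → locker 1 (new)  [load 20/120]
  20 → locker 1  [load 40/120]
  40 → locker 1  [load 80/120]
  80 → locker 2 (new)  [load 80/120]
  20 → locker 1  [load 100/120]
  20 → locker 1  [load 120/120]
  10 → locker 2  [load 90/120]
  20 → locker 2  [load 110/120]
  40 → locker 3 (new)  [load 40/120]
  40 → locker 3  [load 80/120]
  40 → locker 3  [load 120/120]
  30 → locker 4 (new)  [load 30/120]
  10 → locker 2  [load 120/120]
  40 → locker 4  [load 70/120]
4 storage lockers opened.

4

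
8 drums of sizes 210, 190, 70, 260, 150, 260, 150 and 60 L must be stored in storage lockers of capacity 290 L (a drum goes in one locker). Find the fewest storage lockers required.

6

Total = 260 + 260 + 210 + 190 + 150 + 150 + 70 + 60 = 1350 L.
Lower bound: ⌈1350/290⌉ = 5 storage lockers.
Also, 6 drums each exceed 145 L, and no two of those can share a locker, so at least 6 storage lockers are needed.
A packing using 6 storage lockers:
  locker 1: 260 = 260
  locker 2: 260 = 260
  locker 3: 210 + 70 = 280
  locker 4: 190 + 60 = 250
  locker 5: 150 = 150
  locker 6: 150 = 150
This matches the lower bound, so 6 is optimal.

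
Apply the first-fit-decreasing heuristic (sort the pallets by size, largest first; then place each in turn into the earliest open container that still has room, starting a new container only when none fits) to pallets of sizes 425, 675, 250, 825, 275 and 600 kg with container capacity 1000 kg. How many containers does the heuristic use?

4

Sorted descending: 825, 675, 600, 425, 275, 250.
  825 → container 1 (new)  [load 825/1000]
  675 → container 2 (new)  [load 675/1000]
  600 → container 3 (new)  [load 600/1000]
  425 → container 4 (new)  [load 425/1000]
  275 → container 2  [load 950/1000]
  250 → container 3  [load 850/1000]
4 containers opened.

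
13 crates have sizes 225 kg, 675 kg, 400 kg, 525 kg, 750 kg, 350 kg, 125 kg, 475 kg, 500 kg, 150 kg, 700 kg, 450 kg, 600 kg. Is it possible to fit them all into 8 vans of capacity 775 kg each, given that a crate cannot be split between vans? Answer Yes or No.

Total = 5925 kg; ⌈5925/775⌉ = 8.
9 crates each exceed half the capacity and cannot share a van, forcing at least 9 vans.
At least 9 vans are required, but only 8 are allowed.

No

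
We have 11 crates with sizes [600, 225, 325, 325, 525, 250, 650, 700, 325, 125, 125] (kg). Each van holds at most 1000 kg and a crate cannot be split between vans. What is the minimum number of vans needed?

5

Total = 700 + 650 + 600 + 525 + 325 + 325 + 325 + 250 + 225 + 125 + 125 = 4175 kg.
Lower bound: ⌈4175/1000⌉ = 5 vans.
A packing using 5 vans:
  van 1: 700 + 250 = 950
  van 2: 650 + 325 = 975
  van 3: 600 + 325 = 925
  van 4: 525 + 325 + 125 = 975
  van 5: 225 + 125 = 350
This matches the lower bound, so 5 is optimal.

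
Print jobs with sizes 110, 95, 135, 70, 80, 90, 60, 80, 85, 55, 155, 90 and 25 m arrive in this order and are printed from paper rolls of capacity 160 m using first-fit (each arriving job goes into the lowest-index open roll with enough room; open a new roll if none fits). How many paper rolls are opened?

  110 → roll 1 (new)  [load 110/160]
  95 → roll 2 (new)  [load 95/160]
  135 → roll 3 (new)  [load 135/160]
  70 → roll 4 (new)  [load 70/160]
  80 → roll 4  [load 150/160]
  90 → roll 5 (new)  [load 90/160]
  60 → roll 2  [load 155/160]
  80 → roll 6 (new)  [load 80/160]
  85 → roll 7 (new)  [load 85/160]
  55 → roll 5  [load 145/160]
  155 → roll 8 (new)  [load 155/160]
  90 → roll 9 (new)  [load 90/160]
  25 → roll 1  [load 135/160]
9 paper rolls opened.

9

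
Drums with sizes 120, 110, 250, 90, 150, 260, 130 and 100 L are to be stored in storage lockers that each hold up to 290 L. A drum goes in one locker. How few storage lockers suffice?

Total = 260 + 250 + 150 + 130 + 120 + 110 + 100 + 90 = 1210 L.
Lower bound: ⌈1210/290⌉ = 5 storage lockers.
A packing using 5 storage lockers:
  locker 1: 260 = 260
  locker 2: 250 = 250
  locker 3: 150 + 130 = 280
  locker 4: 120 + 110 = 230
  locker 5: 100 + 90 = 190
This matches the lower bound, so 5 is optimal.

5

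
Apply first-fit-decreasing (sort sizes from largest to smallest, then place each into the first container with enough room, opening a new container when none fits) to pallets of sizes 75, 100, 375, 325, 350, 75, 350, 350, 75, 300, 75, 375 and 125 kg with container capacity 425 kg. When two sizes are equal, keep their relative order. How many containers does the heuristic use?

8

Sorted descending: 375, 375, 350, 350, 350, 325, 300, 125, 100, 75, 75, 75, 75.
  375 → container 1 (new)  [load 375/425]
  375 → container 2 (new)  [load 375/425]
  350 → container 3 (new)  [load 350/425]
  350 → container 4 (new)  [load 350/425]
  350 → container 5 (new)  [load 350/425]
  325 → container 6 (new)  [load 325/425]
  300 → container 7 (new)  [load 300/425]
  125 → container 7  [load 425/425]
  100 → container 6  [load 425/425]
  75 → container 3  [load 425/425]
  75 → container 4  [load 425/425]
  75 → container 5  [load 425/425]
  75 → container 8 (new)  [load 75/425]
8 containers opened.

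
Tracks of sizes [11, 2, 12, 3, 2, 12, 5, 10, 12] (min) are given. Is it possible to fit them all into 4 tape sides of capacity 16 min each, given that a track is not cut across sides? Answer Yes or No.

Total = 69 min; ⌈69/16⌉ = 5.
At least 5 tape sides are required, but only 4 are allowed.

No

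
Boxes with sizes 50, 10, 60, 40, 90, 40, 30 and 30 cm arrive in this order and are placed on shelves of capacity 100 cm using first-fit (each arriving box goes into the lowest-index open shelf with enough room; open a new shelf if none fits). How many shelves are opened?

  50 → shelf 1 (new)  [load 50/100]
  10 → shelf 1  [load 60/100]
  60 → shelf 2 (new)  [load 60/100]
  40 → shelf 1  [load 100/100]
  90 → shelf 3 (new)  [load 90/100]
  40 → shelf 2  [load 100/100]
  30 → shelf 4 (new)  [load 30/100]
  30 → shelf 4  [load 60/100]
4 shelves opened.

4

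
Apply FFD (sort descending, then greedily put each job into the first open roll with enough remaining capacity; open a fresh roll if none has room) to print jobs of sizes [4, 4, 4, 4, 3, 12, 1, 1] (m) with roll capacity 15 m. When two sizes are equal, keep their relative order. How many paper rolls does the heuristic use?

3

Sorted descending: 12, 4, 4, 4, 4, 3, 1, 1.
  12 → roll 1 (new)  [load 12/15]
  4 → roll 2 (new)  [load 4/15]
  4 → roll 2  [load 8/15]
  4 → roll 2  [load 12/15]
  4 → roll 3 (new)  [load 4/15]
  3 → roll 1  [load 15/15]
  1 → roll 2  [load 13/15]
  1 → roll 2  [load 14/15]
3 paper rolls opened.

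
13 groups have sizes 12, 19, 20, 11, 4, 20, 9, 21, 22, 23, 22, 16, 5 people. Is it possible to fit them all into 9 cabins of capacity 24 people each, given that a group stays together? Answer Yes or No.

No

Total = 204 people; ⌈204/24⌉ = 9.
The bound of 9 does not rule out 9, but exhaustive search shows no assignment into 9 cabins of capacity 24 people exists — the minimum is 10.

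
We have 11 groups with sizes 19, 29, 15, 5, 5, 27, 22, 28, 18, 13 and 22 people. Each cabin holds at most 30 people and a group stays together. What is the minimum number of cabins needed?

Total = 29 + 28 + 27 + 22 + 22 + 19 + 18 + 15 + 13 + 5 + 5 = 203 people.
Lower bound: ⌈203/30⌉ = 7 cabins.
A packing using 8 cabins:
  cabin 1: 29 = 29
  cabin 2: 28 = 28
  cabin 3: 27 = 27
  cabin 4: 22 + 5 = 27
  cabin 5: 22 + 5 = 27
  cabin 6: 19 = 19
  cabin 7: 18 = 18
  cabin 8: 15 + 13 = 28
No arrangement into 7 cabins stays within capacity, so 8 is optimal.

8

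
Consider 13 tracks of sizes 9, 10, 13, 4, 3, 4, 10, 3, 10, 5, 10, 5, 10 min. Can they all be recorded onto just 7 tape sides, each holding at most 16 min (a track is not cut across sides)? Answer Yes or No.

A valid assignment using 7 tape sides:
  side 1: 13 + 3 = 16
  side 2: 10 + 5 = 15
  side 3: 10 + 5 = 15
  side 4: 10 + 4 = 14
  side 5: 10 + 4 = 14
  side 6: 10 + 3 = 13
  side 7: 9 = 9
Every load is within 16 min, so 7 tape sides suffice.

Yes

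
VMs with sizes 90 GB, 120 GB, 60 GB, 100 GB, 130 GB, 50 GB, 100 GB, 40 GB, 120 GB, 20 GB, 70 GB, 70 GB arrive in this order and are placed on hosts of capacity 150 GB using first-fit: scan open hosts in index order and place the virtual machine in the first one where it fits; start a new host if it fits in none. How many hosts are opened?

  90 → host 1 (new)  [load 90/150]
  120 → host 2 (new)  [load 120/150]
  60 → host 1  [load 150/150]
  100 → host 3 (new)  [load 100/150]
  130 → host 4 (new)  [load 130/150]
  50 → host 3  [load 150/150]
  100 → host 5 (new)  [load 100/150]
  40 → host 5  [load 140/150]
  120 → host 6 (new)  [load 120/150]
  20 → host 2  [load 140/150]
  70 → host 7 (new)  [load 70/150]
  70 → host 7  [load 140/150]
7 hosts opened.

7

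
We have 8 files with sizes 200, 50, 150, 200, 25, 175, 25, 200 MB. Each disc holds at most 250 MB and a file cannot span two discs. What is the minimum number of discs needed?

Total = 200 + 200 + 200 + 175 + 150 + 50 + 25 + 25 = 1025 MB.
Lower bound: ⌈1025/250⌉ = 5 discs.
A packing using 5 discs:
  disc 1: 200 + 50 = 250
  disc 2: 200 + 25 + 25 = 250
  disc 3: 200 = 200
  disc 4: 175 = 175
  disc 5: 150 = 150
This matches the lower bound, so 5 is optimal.

5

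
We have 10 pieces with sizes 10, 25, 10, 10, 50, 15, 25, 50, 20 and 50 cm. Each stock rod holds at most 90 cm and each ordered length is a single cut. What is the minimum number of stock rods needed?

3

Total = 50 + 50 + 50 + 25 + 25 + 20 + 15 + 10 + 10 + 10 = 265 cm.
Lower bound: ⌈265/90⌉ = 3 stock rods.
A packing using 3 stock rods:
  stock rod 1: 50 + 25 + 15 = 90
  stock rod 2: 50 + 25 + 10 = 85
  stock rod 3: 50 + 20 + 10 + 10 = 90
This matches the lower bound, so 3 is optimal.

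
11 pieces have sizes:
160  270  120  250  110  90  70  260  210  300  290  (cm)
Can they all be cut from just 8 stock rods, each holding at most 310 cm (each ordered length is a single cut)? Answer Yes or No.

A valid assignment using 8 stock rods:
  stock rod 1: 300 = 300
  stock rod 2: 290 = 290
  stock rod 3: 270 = 270
  stock rod 4: 260 = 260
  stock rod 5: 250 = 250
  stock rod 6: 210 + 90 = 300
  stock rod 7: 160 + 120 = 280
  stock rod 8: 110 + 70 = 180
Every load is within 310 cm, so 8 stock rods suffice.

Yes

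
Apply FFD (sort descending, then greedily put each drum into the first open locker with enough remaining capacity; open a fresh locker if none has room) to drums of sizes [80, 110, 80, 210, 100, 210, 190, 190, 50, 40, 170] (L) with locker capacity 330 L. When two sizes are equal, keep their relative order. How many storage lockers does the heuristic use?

5

Sorted descending: 210, 210, 190, 190, 170, 110, 100, 80, 80, 50, 40.
  210 → locker 1 (new)  [load 210/330]
  210 → locker 2 (new)  [load 210/330]
  190 → locker 3 (new)  [load 190/330]
  190 → locker 4 (new)  [load 190/330]
  170 → locker 5 (new)  [load 170/330]
  110 → locker 1  [load 320/330]
  100 → locker 2  [load 310/330]
  80 → locker 3  [load 270/330]
  80 → locker 4  [load 270/330]
  50 → locker 3  [load 320/330]
  40 → locker 4  [load 310/330]
5 storage lockers opened.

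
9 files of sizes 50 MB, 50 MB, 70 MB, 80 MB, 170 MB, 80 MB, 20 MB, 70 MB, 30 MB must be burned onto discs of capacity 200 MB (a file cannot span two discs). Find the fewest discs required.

4

Total = 170 + 80 + 80 + 70 + 70 + 50 + 50 + 30 + 20 = 620 MB.
Lower bound: ⌈620/200⌉ = 4 discs.
A packing using 4 discs:
  disc 1: 170 + 30 = 200
  disc 2: 80 + 80 + 20 = 180
  disc 3: 70 + 70 + 50 = 190
  disc 4: 50 = 50
This matches the lower bound, so 4 is optimal.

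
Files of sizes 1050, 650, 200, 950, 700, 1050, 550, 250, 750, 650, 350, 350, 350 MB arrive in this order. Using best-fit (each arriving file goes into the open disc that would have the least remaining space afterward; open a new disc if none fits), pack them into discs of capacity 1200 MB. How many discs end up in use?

  1050 → disc 1 (new)  [load 1050/1200]
  650 → disc 2 (new)  [load 650/1200]
  200 → disc 2  [load 850/1200]
  950 → disc 3 (new)  [load 950/1200]
  700 → disc 4 (new)  [load 700/1200]
  1050 → disc 5 (new)  [load 1050/1200]
  550 → disc 6 (new)  [load 550/1200]
  250 → disc 3  [load 1200/1200]
  750 → disc 7 (new)  [load 750/1200]
  650 → disc 6  [load 1200/1200]
  350 → disc 2  [load 1200/1200]
  350 → disc 7  [load 1100/1200]
  350 → disc 4  [load 1050/1200]
7 discs opened.

7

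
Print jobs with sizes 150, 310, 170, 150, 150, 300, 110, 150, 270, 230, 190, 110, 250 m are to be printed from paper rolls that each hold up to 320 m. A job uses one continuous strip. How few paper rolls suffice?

Total = 310 + 300 + 270 + 250 + 230 + 190 + 170 + 150 + 150 + 150 + 150 + 110 + 110 = 2540 m.
Lower bound: ⌈2540/320⌉ = 8 paper rolls.
A packing using 9 paper rolls:
  roll 1: 310 = 310
  roll 2: 300 = 300
  roll 3: 270 = 270
  roll 4: 250 = 250
  roll 5: 230 = 230
  roll 6: 190 + 110 = 300
  roll 7: 170 + 150 = 320
  roll 8: 150 + 150 = 300
  roll 9: 150 + 110 = 260
No arrangement into 8 paper rolls stays within capacity, so 9 is optimal.

9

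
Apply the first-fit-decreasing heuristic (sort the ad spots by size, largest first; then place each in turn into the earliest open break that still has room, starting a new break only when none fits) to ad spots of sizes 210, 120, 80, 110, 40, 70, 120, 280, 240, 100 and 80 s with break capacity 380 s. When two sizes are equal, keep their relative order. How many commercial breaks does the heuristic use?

4

Sorted descending: 280, 240, 210, 120, 120, 110, 100, 80, 80, 70, 40.
  280 → break 1 (new)  [load 280/380]
  240 → break 2 (new)  [load 240/380]
  210 → break 3 (new)  [load 210/380]
  120 → break 2  [load 360/380]
  120 → break 3  [load 330/380]
  110 → break 4 (new)  [load 110/380]
  100 → break 1  [load 380/380]
  80 → break 4  [load 190/380]
  80 → break 4  [load 270/380]
  70 → break 4  [load 340/380]
  40 → break 3  [load 370/380]
4 commercial breaks opened.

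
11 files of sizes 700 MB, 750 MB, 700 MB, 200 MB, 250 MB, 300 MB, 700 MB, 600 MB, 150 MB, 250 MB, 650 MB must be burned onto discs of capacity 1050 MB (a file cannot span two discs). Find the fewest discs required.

6

Total = 750 + 700 + 700 + 700 + 650 + 600 + 300 + 250 + 250 + 200 + 150 = 5250 MB.
Lower bound: ⌈5250/1050⌉ = 5 discs.
Also, 6 files each exceed 525 MB, and no two of those can share a disc, so at least 6 discs are needed.
A packing using 6 discs:
  disc 1: 750 + 300 = 1050
  disc 2: 700 + 250 = 950
  disc 3: 700 + 250 = 950
  disc 4: 700 + 200 + 150 = 1050
  disc 5: 650 = 650
  disc 6: 600 = 600
This matches the lower bound, so 6 is optimal.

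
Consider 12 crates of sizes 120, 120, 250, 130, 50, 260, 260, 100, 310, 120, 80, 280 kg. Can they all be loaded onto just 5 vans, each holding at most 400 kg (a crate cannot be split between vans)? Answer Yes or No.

No

Total = 2080 kg; ⌈2080/400⌉ = 6.
At least 6 vans are required, but only 5 are allowed.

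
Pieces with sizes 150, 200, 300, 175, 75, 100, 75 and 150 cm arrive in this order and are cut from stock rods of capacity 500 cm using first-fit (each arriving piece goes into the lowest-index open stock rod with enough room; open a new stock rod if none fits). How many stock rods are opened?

3

  150 → stock rod 1 (new)  [load 150/500]
  200 → stock rod 1  [load 350/500]
  300 → stock rod 2 (new)  [load 300/500]
  175 → stock rod 2  [load 475/500]
  75 → stock rod 1  [load 425/500]
  100 → stock rod 3 (new)  [load 100/500]
  75 → stock rod 1  [load 500/500]
  150 → stock rod 3  [load 250/500]
3 stock rods opened.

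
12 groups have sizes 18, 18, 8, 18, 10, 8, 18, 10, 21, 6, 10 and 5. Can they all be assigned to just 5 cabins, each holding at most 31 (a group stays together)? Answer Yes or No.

No

Total = 150; ⌈150/31⌉ = 5.
The bound of 5 does not rule out 5, but exhaustive search shows no assignment into 5 cabins of capacity 31 exists — the minimum is 6.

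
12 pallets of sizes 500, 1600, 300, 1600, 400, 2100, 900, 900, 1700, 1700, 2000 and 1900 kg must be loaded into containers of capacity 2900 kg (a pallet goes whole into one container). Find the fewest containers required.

Total = 2100 + 2000 + 1900 + 1700 + 1700 + 1600 + 1600 + 900 + 900 + 500 + 400 + 300 = 15600 kg.
Lower bound: ⌈15600/2900⌉ = 6 containers.
Also, 7 pallets each exceed 1450 kg, and no two of those can share a container, so at least 7 containers are needed.
A packing using 7 containers:
  container 1: 2100 + 500 + 300 = 2900
  container 2: 2000 + 900 = 2900
  container 3: 1900 + 900 = 2800
  container 4: 1700 + 400 = 2100
  container 5: 1700 = 1700
  container 6: 1600 = 1600
  container 7: 1600 = 1600
This matches the lower bound, so 7 is optimal.

7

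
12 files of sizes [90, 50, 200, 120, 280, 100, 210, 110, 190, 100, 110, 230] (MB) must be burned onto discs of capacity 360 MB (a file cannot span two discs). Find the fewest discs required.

Total = 280 + 230 + 210 + 200 + 190 + 120 + 110 + 110 + 100 + 100 + 90 + 50 = 1790 MB.
Lower bound: ⌈1790/360⌉ = 5 discs.
A packing using 6 discs:
  disc 1: 280 + 50 = 330
  disc 2: 230 + 120 = 350
  disc 3: 210 + 110 = 320
  disc 4: 200 + 110 = 310
  disc 5: 190 + 100 = 290
  disc 6: 100 + 90 = 190
No arrangement into 5 discs stays within capacity, so 6 is optimal.

6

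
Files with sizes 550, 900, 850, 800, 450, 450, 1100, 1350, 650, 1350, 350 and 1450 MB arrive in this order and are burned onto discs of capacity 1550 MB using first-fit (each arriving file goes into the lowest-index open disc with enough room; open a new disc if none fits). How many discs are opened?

8

  550 → disc 1 (new)  [load 550/1550]
  900 → disc 1  [load 1450/1550]
  850 → disc 2 (new)  [load 850/1550]
  800 → disc 3 (new)  [load 800/1550]
  450 → disc 2  [load 1300/1550]
  450 → disc 3  [load 1250/1550]
  1100 → disc 4 (new)  [load 1100/1550]
  1350 → disc 5 (new)  [load 1350/1550]
  650 → disc 6 (new)  [load 650/1550]
  1350 → disc 7 (new)  [load 1350/1550]
  350 → disc 4  [load 1450/1550]
  1450 → disc 8 (new)  [load 1450/1550]
8 discs opened.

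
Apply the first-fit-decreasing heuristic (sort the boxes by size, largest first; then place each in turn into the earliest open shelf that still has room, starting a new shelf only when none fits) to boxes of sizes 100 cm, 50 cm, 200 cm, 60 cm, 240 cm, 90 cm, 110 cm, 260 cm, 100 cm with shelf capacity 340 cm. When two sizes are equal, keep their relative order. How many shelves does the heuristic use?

Sorted descending: 260, 240, 200, 110, 100, 100, 90, 60, 50.
  260 → shelf 1 (new)  [load 260/340]
  240 → shelf 2 (new)  [load 240/340]
  200 → shelf 3 (new)  [load 200/340]
  110 → shelf 3  [load 310/340]
  100 → shelf 2  [load 340/340]
  100 → shelf 4 (new)  [load 100/340]
  90 → shelf 4  [load 190/340]
  60 → shelf 1  [load 320/340]
  50 → shelf 4  [load 240/340]
4 shelves opened.

4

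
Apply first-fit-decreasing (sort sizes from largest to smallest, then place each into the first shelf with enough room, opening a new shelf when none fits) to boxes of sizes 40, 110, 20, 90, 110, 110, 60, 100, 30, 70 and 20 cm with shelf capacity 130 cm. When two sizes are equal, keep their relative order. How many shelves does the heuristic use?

Sorted descending: 110, 110, 110, 100, 90, 70, 60, 40, 30, 20, 20.
  110 → shelf 1 (new)  [load 110/130]
  110 → shelf 2 (new)  [load 110/130]
  110 → shelf 3 (new)  [load 110/130]
  100 → shelf 4 (new)  [load 100/130]
  90 → shelf 5 (new)  [load 90/130]
  70 → shelf 6 (new)  [load 70/130]
  60 → shelf 6  [load 130/130]
  40 → shelf 5  [load 130/130]
  30 → shelf 4  [load 130/130]
  20 → shelf 1  [load 130/130]
  20 → shelf 2  [load 130/130]
6 shelves opened.

6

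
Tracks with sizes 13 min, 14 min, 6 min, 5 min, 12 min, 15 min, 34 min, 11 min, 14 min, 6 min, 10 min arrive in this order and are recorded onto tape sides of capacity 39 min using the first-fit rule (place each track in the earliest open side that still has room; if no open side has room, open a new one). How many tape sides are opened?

  13 → side 1 (new)  [load 13/39]
  14 → side 1  [load 27/39]
  6 → side 1  [load 33/39]
  5 → side 1  [load 38/39]
  12 → side 2 (new)  [load 12/39]
  15 → side 2  [load 27/39]
  34 → side 3 (new)  [load 34/39]
  11 → side 2  [load 38/39]
  14 → side 4 (new)  [load 14/39]
  6 → side 4  [load 20/39]
  10 → side 4  [load 30/39]
4 tape sides opened.

4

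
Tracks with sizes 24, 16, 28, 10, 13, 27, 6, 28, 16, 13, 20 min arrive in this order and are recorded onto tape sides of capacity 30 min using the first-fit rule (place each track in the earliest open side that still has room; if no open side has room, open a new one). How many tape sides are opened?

  24 → side 1 (new)  [load 24/30]
  16 → side 2 (new)  [load 16/30]
  28 → side 3 (new)  [load 28/30]
  10 → side 2  [load 26/30]
  13 → side 4 (new)  [load 13/30]
  27 → side 5 (new)  [load 27/30]
  6 → side 1  [load 30/30]
  28 → side 6 (new)  [load 28/30]
  16 → side 4  [load 29/30]
  13 → side 7 (new)  [load 13/30]
  20 → side 8 (new)  [load 20/30]
8 tape sides opened.

8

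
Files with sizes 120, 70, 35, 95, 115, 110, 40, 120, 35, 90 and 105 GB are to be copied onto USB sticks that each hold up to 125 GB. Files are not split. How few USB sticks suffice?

9

Total = 120 + 120 + 115 + 110 + 105 + 95 + 90 + 70 + 40 + 35 + 35 = 935 GB.
Lower bound: ⌈935/125⌉ = 8 USB sticks.
A packing using 9 USB sticks:
  USB stick 1: 120 = 120
  USB stick 2: 120 = 120
  USB stick 3: 115 = 115
  USB stick 4: 110 = 110
  USB stick 5: 105 = 105
  USB stick 6: 95 = 95
  USB stick 7: 90 + 35 = 125
  USB stick 8: 70 + 40 = 110
  USB stick 9: 35 = 35
No arrangement into 8 USB sticks stays within capacity, so 9 is optimal.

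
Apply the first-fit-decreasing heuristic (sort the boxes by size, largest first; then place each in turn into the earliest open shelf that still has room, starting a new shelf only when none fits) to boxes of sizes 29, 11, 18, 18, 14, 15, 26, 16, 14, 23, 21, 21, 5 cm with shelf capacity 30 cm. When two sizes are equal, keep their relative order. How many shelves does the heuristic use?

9

Sorted descending: 29, 26, 23, 21, 21, 18, 18, 16, 15, 14, 14, 11, 5.
  29 → shelf 1 (new)  [load 29/30]
  26 → shelf 2 (new)  [load 26/30]
  23 → shelf 3 (new)  [load 23/30]
  21 → shelf 4 (new)  [load 21/30]
  21 → shelf 5 (new)  [load 21/30]
  18 → shelf 6 (new)  [load 18/30]
  18 → shelf 7 (new)  [load 18/30]
  16 → shelf 8 (new)  [load 16/30]
  15 → shelf 9 (new)  [load 15/30]
  14 → shelf 8  [load 30/30]
  14 → shelf 9  [load 29/30]
  11 → shelf 6  [load 29/30]
  5 → shelf 3  [load 28/30]
9 shelves opened.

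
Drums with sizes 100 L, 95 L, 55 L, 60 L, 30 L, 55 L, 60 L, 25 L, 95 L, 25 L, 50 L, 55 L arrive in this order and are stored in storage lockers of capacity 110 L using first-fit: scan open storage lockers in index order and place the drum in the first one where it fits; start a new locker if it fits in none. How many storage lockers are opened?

8

  100 → locker 1 (new)  [load 100/110]
  95 → locker 2 (new)  [load 95/110]
  55 → locker 3 (new)  [load 55/110]
  60 → locker 4 (new)  [load 60/110]
  30 → locker 3  [load 85/110]
  55 → locker 5 (new)  [load 55/110]
  60 → locker 6 (new)  [load 60/110]
  25 → locker 3  [load 110/110]
  95 → locker 7 (new)  [load 95/110]
  25 → locker 4  [load 85/110]
  50 → locker 5  [load 105/110]
  55 → locker 8 (new)  [load 55/110]
8 storage lockers opened.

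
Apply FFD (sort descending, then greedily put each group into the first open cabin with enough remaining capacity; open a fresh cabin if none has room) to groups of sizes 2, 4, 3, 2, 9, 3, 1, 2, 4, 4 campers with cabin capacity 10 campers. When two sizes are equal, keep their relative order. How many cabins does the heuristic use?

4

Sorted descending: 9, 4, 4, 4, 3, 3, 2, 2, 2, 1.
  9 → cabin 1 (new)  [load 9/10]
  4 → cabin 2 (new)  [load 4/10]
  4 → cabin 2  [load 8/10]
  4 → cabin 3 (new)  [load 4/10]
  3 → cabin 3  [load 7/10]
  3 → cabin 3  [load 10/10]
  2 → cabin 2  [load 10/10]
  2 → cabin 4 (new)  [load 2/10]
  2 → cabin 4  [load 4/10]
  1 → cabin 1  [load 10/10]
4 cabins opened.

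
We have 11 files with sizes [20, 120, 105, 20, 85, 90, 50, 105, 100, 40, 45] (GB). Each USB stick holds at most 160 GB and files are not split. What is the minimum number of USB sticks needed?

Total = 120 + 105 + 105 + 100 + 90 + 85 + 50 + 45 + 40 + 20 + 20 = 780 GB.
Lower bound: ⌈780/160⌉ = 5 USB sticks.
Also, 6 files each exceed 80 GB, and no two of those can share a USB stick, so at least 6 USB sticks are needed.
A packing using 6 USB sticks:
  USB stick 1: 120 + 40 = 160
  USB stick 2: 105 + 50 = 155
  USB stick 3: 105 + 45 = 150
  USB stick 4: 100 + 20 + 20 = 140
  USB stick 5: 90 = 90
  USB stick 6: 85 = 85
This matches the lower bound, so 6 is optimal.

6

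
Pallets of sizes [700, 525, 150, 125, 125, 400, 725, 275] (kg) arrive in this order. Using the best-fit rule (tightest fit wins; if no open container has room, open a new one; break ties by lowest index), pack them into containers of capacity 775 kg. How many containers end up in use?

  700 → container 1 (new)  [load 700/775]
  525 → container 2 (new)  [load 525/775]
  150 → container 2  [load 675/775]
  125 → container 3 (new)  [load 125/775]
  125 → container 3  [load 250/775]
  400 → container 3  [load 650/775]
  725 → container 4 (new)  [load 725/775]
  275 → container 5 (new)  [load 275/775]
5 containers opened.

5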